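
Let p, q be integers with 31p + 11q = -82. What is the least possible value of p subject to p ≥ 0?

8

gcd(31, 11):
  31 = 2*11 + 9
  11 = 1*9 + 2
  9 = 4*2 + 1
  2 = 2*1
so gcd(31, 11) = 1.
1 divides -82, so solutions exist.
Back-substitute for Bézout coefficients:
  1 = 9 - 4*2
  ... = 31*(5) + 11*(-14)
Scale by -82/1 = -82: (p₀, q₀) = (-410, 1148).
General solution: p = -410 + 11t, q = 1148 - 31t for integer t.
p ≥ 0: smallest is -410 mod 11 = 8 (at t = 38), with q = -30.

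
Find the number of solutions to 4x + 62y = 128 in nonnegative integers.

gcd(62, 4) = 2.
By Bézout, 4·(-15) + 62·(1) = 2.
One solution: (1, 2).
General: x = 1 + 31t, y = 2 - 2t.
x ≥ 0 ⇒ t ≥ 0; y ≥ 0 ⇒ t ≤ 1. So t ∈ [0, 1]: 2 solutions.

2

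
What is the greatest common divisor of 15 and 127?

1

gcd(127, 15):
  127 = 8·15 + 7
  15 = 2·7 + 1
  7 = 7·1
so gcd(127, 15) = 1.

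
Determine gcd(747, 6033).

gcd(6033, 747) = 3  (6033 = 8*747 + 57, 747 = 13*57 + 6, 57 = 9*6 + 3, 6 = 2*3).

3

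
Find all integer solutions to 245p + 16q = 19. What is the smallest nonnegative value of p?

7

gcd(245, 16) = 1  (245 = 15·16 + 5, 16 = 3·5 + 1, 5 = 5·1).
1 divides 19, so solutions exist.
Back-substituting, 245·(-3) + 16·(46) = 1.
Scale by 19/1 = 19: (p₀, q₀) = (-57, 874).
General solution: p = -57 + 16t, q = 874 - 245t for integer t.
p ≥ 0: smallest is -57 mod 16 = 7 (at t = 4), with q = -106.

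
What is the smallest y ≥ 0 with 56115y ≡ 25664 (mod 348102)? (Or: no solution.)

no solution

gcd(348102, 56115) = 9  (348102 = 6·56115 + 11412, 56115 = 4·11412 + 10467, 11412 = 1·10467 + 945, 10467 = 11·945 + 72, 945 = 13·72 + 9, 72 = 8·9).
9 does not divide 25664, so the congruence has no solution.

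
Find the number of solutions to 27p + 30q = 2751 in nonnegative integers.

10

gcd(30, 27) = 3  (30 = 1·27 + 3, 27 = 9·3).
Back-substituting, 27·(-1) + 30·(1) = 3.
Scale by 917: one solution is (-917, 917). Reduce p mod 10: (3, 89).
General: p = 3 + 10t, q = 89 - 9t.
p ≥ 0 ⇒ t ≥ 0; q ≥ 0 ⇒ t ≤ 9. So t ∈ [0, 9]: 10 solutions.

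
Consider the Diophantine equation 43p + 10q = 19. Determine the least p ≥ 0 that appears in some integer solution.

gcd(43, 10):
  43 = 4*10 + 3
  10 = 3*3 + 1
  3 = 3*1
so gcd(43, 10) = 1.
1 divides 19, so solutions exist.
Back-substitute for Bézout coefficients:
  1 = 10 - 3*3
  ... = 43*(-3) + 10*(13)
Scale by 19/1 = 19: (p₀, q₀) = (-57, 247).
General solution: p = -57 + 10t, q = 247 - 43t for integer t.
p ≥ 0: smallest is -57 mod 10 = 3 (at t = 6), with q = -11.

3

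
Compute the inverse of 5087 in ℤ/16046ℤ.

gcd(16046, 5087) = 1.
By Bézout, 5087·(-3107) + 16046·(985) = 1.
So 5087·-3107 ≡ 1 (mod 16046), and -3107 mod 16046 = 12939.

12939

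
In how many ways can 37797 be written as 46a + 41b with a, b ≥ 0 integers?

20

gcd(46, 41):
  46 = 1·41 + 5
  41 = 8·5 + 1
  5 = 5·1
so gcd(46, 41) = 1.
Back-substitute for Bézout coefficients:
  1 = 41 - 8·5
  ... = 46·(-8) + 41·(9)
Scale by 37797: one solution is (-302376, 340173). Reduce a mod 41: (40, 877).
General: a = 40 + 41t, b = 877 - 46t.
a ≥ 0 ⇒ t ≥ 0; b ≥ 0 ⇒ t ≤ 19. So t ∈ [0, 19]: 20 solutions.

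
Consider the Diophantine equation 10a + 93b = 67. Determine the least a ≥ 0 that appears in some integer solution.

16

gcd(93, 10) = 1  (93 = 9*10 + 3, 10 = 3*3 + 1, 3 = 3*1).
1 divides 67, so solutions exist.
Back-substituting, 10*(28) + 93*(-3) = 1.
Scale by 67/1 = 67: (a₀, b₀) = (1876, -201).
General solution: a = 1876 + 93t, b = -201 - 10t for integer t.
a ≥ 0: smallest is 1876 mod 93 = 16 (at t = -20), with b = -1.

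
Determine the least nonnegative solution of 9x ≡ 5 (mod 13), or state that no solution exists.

gcd(13, 9):
  13 = 1×9 + 4
  9 = 2×4 + 1
  4 = 4×1
so gcd(13, 9) = 1.
1 divides 5, so solutions exist.
Back-substitute for Bézout coefficients:
  1 = 9 - 2×4
  ... = 9×(3) + 13×(-2)
So 9×(3) ≡ 1 (mod 13); multiply by 5: x ≡ 15 (mod 13).
Smallest nonnegative: x = 15 mod 13 = 2.

2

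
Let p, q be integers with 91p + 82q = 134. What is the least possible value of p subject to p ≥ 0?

gcd(91, 82) = 1  (91 = 1*82 + 9, 82 = 9*9 + 1, 9 = 9*1).
1 divides 134, so solutions exist.
Back-substituting, 91*(-9) + 82*(10) = 1.
Scale by 134/1 = 134: (p₀, q₀) = (-1206, 1340).
General solution: p = -1206 + 82t, q = 1340 - 91t for integer t.
p ≥ 0: smallest is -1206 mod 82 = 24 (at t = 15), with q = -25.

24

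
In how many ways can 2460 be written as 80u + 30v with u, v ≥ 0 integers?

gcd(80, 30) = 10  (80 = 2×30 + 20, 30 = 1×20 + 10, 20 = 2×10).
Back-substituting, 80×(-1) + 30×(3) = 10.
Scale by 246: one solution is (-246, 738). Reduce u mod 3: (0, 82).
General: u = 0 + 3t, v = 82 - 8t.
u ≥ 0 ⇒ t ≥ 0; v ≥ 0 ⇒ t ≤ 10. So t ∈ [0, 10]: 11 solutions.

11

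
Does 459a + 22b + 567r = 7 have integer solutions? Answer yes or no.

yes

gcd(459, 22) = 1.
gcd(1, 567) = 1.
1 divides 7, so integer solutions exist.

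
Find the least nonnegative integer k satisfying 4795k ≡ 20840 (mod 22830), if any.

3680

gcd(22830, 4795) = 5.
5 divides 20840, so solutions exist.
By Bézout, 4795·(-319) + 22830·(67) = 5.
So 4795·(-319) ≡ 5 (mod 22830); multiply by 4168: k ≡ -1329592 (mod 4566).
Smallest nonnegative: k = -1329592 mod 4566 = 3680.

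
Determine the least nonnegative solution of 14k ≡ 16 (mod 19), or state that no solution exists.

gcd(19, 14) = 1.
1 divides 16, so solutions exist.
By Bézout, 14×(-4) + 19×(3) = 1.
So 14×(-4) ≡ 1 (mod 19); multiply by 16: k ≡ -64 (mod 19).
Smallest nonnegative: k = -64 mod 19 = 12.

12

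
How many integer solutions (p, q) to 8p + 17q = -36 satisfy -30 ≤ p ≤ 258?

gcd(17, 8):
  17 = 2·8 + 1
  8 = 8·1
so gcd(17, 8) = 1.
Back-substitute for Bézout coefficients:
  1 = 17 - 2·8
  ... = 8·(-2) + 17·(1)
Scale by -36: particular solution (72, -36); reduce p mod 17: (4, -4).
General solution: p = 4 + 17t, q = -4 - 8t for integer t.
-30 ≤ 4 + 17t ≤ 258 gives t ∈ [-2, 14], which is 17 values.

17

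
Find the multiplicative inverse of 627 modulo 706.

563

gcd(706, 627) = 1  (706 = 1*627 + 79, 627 = 7*79 + 74, 79 = 1*74 + 5, 74 = 14*5 + 4, 5 = 1*4 + 1, 4 = 4*1).
Back-substituting, 627*(-143) + 706*(127) = 1.
So 627*-143 ≡ 1 (mod 706), and -143 mod 706 = 563.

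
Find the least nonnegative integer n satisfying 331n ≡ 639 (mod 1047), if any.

gcd(1047, 331) = 1.
1 divides 639, so solutions exist.
By Bézout, 331·(-446) + 1047·(141) = 1.
So 331·(-446) ≡ 1 (mod 1047); multiply by 639: n ≡ -284994 (mod 1047).
Smallest nonnegative: n = -284994 mod 1047 = 837.

837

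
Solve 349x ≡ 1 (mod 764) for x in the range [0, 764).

gcd(764, 349) = 1.
By Bézout, 349×(81) + 764×(-37) = 1.
So 349×81 ≡ 1 (mod 764), and 81 mod 764 = 81.

81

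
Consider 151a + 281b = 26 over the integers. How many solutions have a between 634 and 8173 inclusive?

26

gcd(281, 151) = 1  (281 = 1*151 + 130, 151 = 1*130 + 21, 130 = 6*21 + 4, 21 = 5*4 + 1, 4 = 4*1).
Back-substituting, 151*(67) + 281*(-36) = 1.
Scale by 26: particular solution (1742, -936); reduce a mod 281: (56, -30).
General solution: a = 56 + 281t, b = -30 - 151t for integer t.
634 ≤ 56 + 281t ≤ 8173 gives t ∈ [3, 28], which is 26 values.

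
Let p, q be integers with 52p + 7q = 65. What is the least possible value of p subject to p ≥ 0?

3

gcd(52, 7):
  52 = 7·7 + 3
  7 = 2·3 + 1
  3 = 3·1
so gcd(52, 7) = 1.
1 divides 65, so solutions exist.
Back-substitute for Bézout coefficients:
  1 = 7 - 2·3
  ... = 52·(-2) + 7·(15)
Scale by 65/1 = 65: (p₀, q₀) = (-130, 975).
General solution: p = -130 + 7t, q = 975 - 52t for integer t.
p ≥ 0: smallest is -130 mod 7 = 3 (at t = 19), with q = -13.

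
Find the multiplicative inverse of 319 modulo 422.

gcd(422, 319) = 1.
By Bézout, 319×(127) + 422×(-96) = 1.
So 319×127 ≡ 1 (mod 422), and 127 mod 422 = 127.

127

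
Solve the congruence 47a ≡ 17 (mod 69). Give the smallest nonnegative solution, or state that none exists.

40

gcd(69, 47):
  69 = 1×47 + 22
  47 = 2×22 + 3
  22 = 7×3 + 1
  3 = 3×1
so gcd(69, 47) = 1.
1 divides 17, so solutions exist.
Back-substitute for Bézout coefficients:
  1 = 22 - 7×3
  ... = 47×(-22) + 69×(15)
So 47×(-22) ≡ 1 (mod 69); multiply by 17: a ≡ -374 (mod 69).
Smallest nonnegative: a = -374 mod 69 = 40.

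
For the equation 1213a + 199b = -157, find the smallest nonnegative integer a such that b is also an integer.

86

gcd(1213, 199) = 1.
1 divides -157, so solutions exist.
By Bézout, 1213·(21) + 199·(-128) = 1.
Scale by -157/1 = -157: (a₀, b₀) = (-3297, 20096).
General solution: a = -3297 + 199t, b = 20096 - 1213t for integer t.
a ≥ 0: smallest is -3297 mod 199 = 86 (at t = 17), with b = -525.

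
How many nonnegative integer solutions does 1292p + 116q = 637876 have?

17

gcd(1292, 116):
  1292 = 11·116 + 16
  116 = 7·16 + 4
  16 = 4·4
so gcd(1292, 116) = 4.
Back-substitute for Bézout coefficients:
  4 = 116 - 7·16
  ... = 1292·(-7) + 116·(78)
Scale by 159469: one solution is (-1116283, 12438582). Reduce p mod 29: (14, 5343).
General: p = 14 + 29t, q = 5343 - 323t.
p ≥ 0 ⇒ t ≥ 0; q ≥ 0 ⇒ t ≤ 16. So t ∈ [0, 16]: 17 solutions.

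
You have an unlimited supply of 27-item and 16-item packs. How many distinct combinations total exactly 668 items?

2

Need nonnegative integers with 27j + 16k = 668.
gcd(27, 16) = 1, and 27·(3) + 16·(-5) = 1.
So (j₀, k₀) = (2004, -3340); general j = 2004 + 16t, k = -3340 - 27t.
j ≥ 0 ⇒ t ≥ -125; k ≥ 0 ⇒ t ≤ -124. That's 2 values of t.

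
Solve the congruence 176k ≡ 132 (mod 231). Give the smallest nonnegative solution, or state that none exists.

6

gcd(231, 176) = 11.
11 divides 132, so solutions exist.
By Bézout, 176*(4) + 231*(-3) = 11.
So 176*(4) ≡ 11 (mod 231); multiply by 12: k ≡ 48 (mod 21).
Smallest nonnegative: k = 48 mod 21 = 6.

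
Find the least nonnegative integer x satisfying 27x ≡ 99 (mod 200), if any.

137

gcd(200, 27) = 1  (200 = 7·27 + 11, 27 = 2·11 + 5, 11 = 2·5 + 1, 5 = 5·1).
1 divides 99, so solutions exist.
Back-substituting, 27·(-37) + 200·(5) = 1.
So 27·(-37) ≡ 1 (mod 200); multiply by 99: x ≡ -3663 (mod 200).
Smallest nonnegative: x = -3663 mod 200 = 137.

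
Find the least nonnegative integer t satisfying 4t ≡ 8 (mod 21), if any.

2

gcd(21, 4):
  21 = 5×4 + 1
  4 = 4×1
so gcd(21, 4) = 1.
1 divides 8, so solutions exist.
Back-substitute for Bézout coefficients:
  1 = 21 - 5×4
  ... = 4×(-5) + 21×(1)
So 4×(-5) ≡ 1 (mod 21); multiply by 8: t ≡ -40 (mod 21).
Smallest nonnegative: t = -40 mod 21 = 2.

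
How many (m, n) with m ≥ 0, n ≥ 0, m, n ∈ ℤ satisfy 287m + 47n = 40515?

gcd(287, 47) = 1  (287 = 6*47 + 5, 47 = 9*5 + 2, 5 = 2*2 + 1, 2 = 2*1).
Back-substituting, 287*(19) + 47*(-116) = 1.
Scale by 40515: one solution is (769785, -4699740). Reduce m mod 47: (19, 746).
General: m = 19 + 47t, n = 746 - 287t.
m ≥ 0 ⇒ t ≥ 0; n ≥ 0 ⇒ t ≤ 2. So t ∈ [0, 2]: 3 solutions.

3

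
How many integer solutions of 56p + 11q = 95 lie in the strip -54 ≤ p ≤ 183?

gcd(56, 11):
  56 = 5×11 + 1
  11 = 11×1
so gcd(56, 11) = 1.
Back-substitute for Bézout coefficients:
  1 = 56 - 5×11
  ... = 56×(1) + 11×(-5)
Scale by 95: particular solution (95, -475); reduce p mod 11: (7, -27).
General solution: p = 7 + 11t, q = -27 - 56t for integer t.
-54 ≤ 7 + 11t ≤ 183 gives t ∈ [-5, 16], which is 22 values.

22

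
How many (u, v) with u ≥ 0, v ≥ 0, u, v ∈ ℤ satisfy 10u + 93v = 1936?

2

gcd(93, 10):
  93 = 9*10 + 3
  10 = 3*3 + 1
  3 = 3*1
so gcd(93, 10) = 1.
Back-substitute for Bézout coefficients:
  1 = 10 - 3*3
  ... = 10*(28) + 93*(-3)
Scale by 1936: one solution is (54208, -5808). Reduce u mod 93: (82, 12).
General: u = 82 + 93t, v = 12 - 10t.
u ≥ 0 ⇒ t ≥ 0; v ≥ 0 ⇒ t ≤ 1. So t ∈ [0, 1]: 2 solutions.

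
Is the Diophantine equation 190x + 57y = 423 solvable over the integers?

no

gcd(190, 57) = 19  (190 = 3×57 + 19, 57 = 3×19).
19 does not divide 423 (remainder 5), so no integer solutions.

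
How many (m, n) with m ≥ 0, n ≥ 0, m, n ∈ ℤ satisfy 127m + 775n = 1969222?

gcd(775, 127):
  775 = 6*127 + 13
  127 = 9*13 + 10
  13 = 1*10 + 3
  10 = 3*3 + 1
  3 = 3*1
so gcd(775, 127) = 1.
Back-substitute for Bézout coefficients:
  1 = 10 - 3*3
  ... = 127*(238) + 775*(-39)
Scale by 1969222: one solution is (468674836, -76799658). Reduce m mod 775: (561, 2449).
General: m = 561 + 775t, n = 2449 - 127t.
m ≥ 0 ⇒ t ≥ 0; n ≥ 0 ⇒ t ≤ 19. So t ∈ [0, 19]: 20 solutions.

20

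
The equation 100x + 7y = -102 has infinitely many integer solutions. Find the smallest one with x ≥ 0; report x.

gcd(100, 7):
  100 = 14·7 + 2
  7 = 3·2 + 1
  2 = 2·1
so gcd(100, 7) = 1.
1 divides -102, so solutions exist.
Back-substitute for Bézout coefficients:
  1 = 7 - 3·2
  ... = 100·(-3) + 7·(43)
Scale by -102/1 = -102: (x₀, y₀) = (306, -4386).
General solution: x = 306 + 7t, y = -4386 - 100t for integer t.
x ≥ 0: smallest is 306 mod 7 = 5 (at t = -43), with y = -86.

5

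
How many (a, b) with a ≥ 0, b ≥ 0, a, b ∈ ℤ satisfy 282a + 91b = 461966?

18

gcd(282, 91) = 1  (282 = 3*91 + 9, 91 = 10*9 + 1, 9 = 9*1).
Back-substituting, 282*(-10) + 91*(31) = 1.
Scale by 461966: one solution is (-4619660, 14320946). Reduce a mod 91: (46, 4934).
General: a = 46 + 91t, b = 4934 - 282t.
a ≥ 0 ⇒ t ≥ 0; b ≥ 0 ⇒ t ≤ 17. So t ∈ [0, 17]: 18 solutions.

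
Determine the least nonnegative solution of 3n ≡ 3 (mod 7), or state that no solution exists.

1

gcd(7, 3):
  7 = 2*3 + 1
  3 = 3*1
so gcd(7, 3) = 1.
1 divides 3, so solutions exist.
Back-substitute for Bézout coefficients:
  1 = 7 - 2*3
  ... = 3*(-2) + 7*(1)
So 3*(-2) ≡ 1 (mod 7); multiply by 3: n ≡ -6 (mod 7).
Smallest nonnegative: n = -6 mod 7 = 1.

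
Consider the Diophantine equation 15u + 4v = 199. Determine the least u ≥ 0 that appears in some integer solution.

1

gcd(15, 4) = 1  (15 = 3×4 + 3, 4 = 1×3 + 1, 3 = 3×1).
1 divides 199, so solutions exist.
Back-substituting, 15×(-1) + 4×(4) = 1.
Scale by 199/1 = 199: (u₀, v₀) = (-199, 796).
General solution: u = -199 + 4t, v = 796 - 15t for integer t.
u ≥ 0: smallest is -199 mod 4 = 1 (at t = 50), with v = 46.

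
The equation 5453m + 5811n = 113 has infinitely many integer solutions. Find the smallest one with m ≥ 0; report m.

1282

gcd(5811, 5453):
  5811 = 1×5453 + 358
  5453 = 15×358 + 83
  358 = 4×83 + 26
  83 = 3×26 + 5
  26 = 5×5 + 1
  5 = 5×1
so gcd(5811, 5453) = 1.
1 divides 113, so solutions exist.
Back-substitute for Bézout coefficients:
  1 = 26 - 5×5
  ... = 5453×(-1120) + 5811×(1051)
Scale by 113/1 = 113: (m₀, n₀) = (-126560, 118763).
General solution: m = -126560 + 5811t, n = 118763 - 5453t for integer t.
m ≥ 0: smallest is -126560 mod 5811 = 1282 (at t = 22), with n = -1203.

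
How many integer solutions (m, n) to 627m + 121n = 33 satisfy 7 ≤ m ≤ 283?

gcd(627, 121) = 11  (627 = 5·121 + 22, 121 = 5·22 + 11, 22 = 2·11).
Back-substituting, 627·(-5) + 121·(26) = 11.
Scale by 3: particular solution (-15, 78); reduce m mod 11: (7, -36).
General solution: m = 7 + 11t, n = -36 - 57t for integer t.
7 ≤ 7 + 11t ≤ 283 gives t ∈ [0, 25], which is 26 values.

26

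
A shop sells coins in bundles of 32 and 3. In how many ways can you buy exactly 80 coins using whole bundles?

Need nonnegative integers with 32j + 3k = 80.
gcd(32, 3) = 1, and 32·(-1) + 3·(11) = 1.
So (j₀, k₀) = (-80, 880); general j = -80 + 3t, k = 880 - 32t.
j ≥ 0 ⇒ t ≥ 27; k ≥ 0 ⇒ t ≤ 27. That's 1 value of t.

1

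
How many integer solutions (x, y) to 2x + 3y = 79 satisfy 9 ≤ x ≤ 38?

gcd(3, 2) = 1.
By Bézout, 2×(-1) + 3×(1) = 1.
Particular solution: (2, 25).
General solution: x = 2 + 3t, y = 25 - 2t for integer t.
9 ≤ 2 + 3t ≤ 38 gives t ∈ [3, 12], which is 10 values.

10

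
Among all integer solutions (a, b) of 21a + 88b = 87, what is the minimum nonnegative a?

67

gcd(88, 21) = 1.
1 divides 87, so solutions exist.
By Bézout, 21*(21) + 88*(-5) = 1.
Scale by 87/1 = 87: (a₀, b₀) = (1827, -435).
General solution: a = 1827 + 88t, b = -435 - 21t for integer t.
a ≥ 0: smallest is 1827 mod 88 = 67 (at t = -20), with b = -15.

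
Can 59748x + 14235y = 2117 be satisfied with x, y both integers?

no

gcd(59748, 14235) = 39  (59748 = 4·14235 + 2808, 14235 = 5·2808 + 195, 2808 = 14·195 + 78, 195 = 2·78 + 39, 78 = 2·39).
39 does not divide 2117 (remainder 11), so no integer solutions.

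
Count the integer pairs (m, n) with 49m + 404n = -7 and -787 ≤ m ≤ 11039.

gcd(404, 49):
  404 = 8*49 + 12
  49 = 4*12 + 1
  12 = 12*1
so gcd(404, 49) = 1.
Back-substitute for Bézout coefficients:
  1 = 49 - 4*12
  ... = 49*(33) + 404*(-4)
Scale by -7: particular solution (-231, 28); reduce m mod 404: (173, -21).
General solution: m = 173 + 404t, n = -21 - 49t for integer t.
-787 ≤ 173 + 404t ≤ 11039 gives t ∈ [-2, 26], which is 29 values.

29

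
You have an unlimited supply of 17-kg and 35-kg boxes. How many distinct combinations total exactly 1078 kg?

Need nonnegative integers with 17j + 35k = 1078.
gcd(17, 35) = 1, and 17·(-2) + 35·(1) = 1.
So (j₀, k₀) = (-2156, 1078); general j = -2156 + 35t, k = 1078 - 17t.
j ≥ 0 ⇒ t ≥ 62; k ≥ 0 ⇒ t ≤ 63. That's 2 values of t.

2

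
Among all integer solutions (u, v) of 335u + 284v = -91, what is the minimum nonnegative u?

143

gcd(335, 284):
  335 = 1×284 + 51
  284 = 5×51 + 29
  51 = 1×29 + 22
  29 = 1×22 + 7
  22 = 3×7 + 1
  7 = 7×1
so gcd(335, 284) = 1.
1 divides -91, so solutions exist.
Back-substitute for Bézout coefficients:
  1 = 22 - 3×7
  ... = 335×(39) + 284×(-46)
Scale by -91/1 = -91: (u₀, v₀) = (-3549, 4186).
General solution: u = -3549 + 284t, v = 4186 - 335t for integer t.
u ≥ 0: smallest is -3549 mod 284 = 143 (at t = 13), with v = -169.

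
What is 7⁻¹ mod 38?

gcd(38, 7) = 1  (38 = 5·7 + 3, 7 = 2·3 + 1, 3 = 3·1).
Back-substituting, 7·(11) + 38·(-2) = 1.
So 7·11 ≡ 1 (mod 38), and 11 mod 38 = 11.

11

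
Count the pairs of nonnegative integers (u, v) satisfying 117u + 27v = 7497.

21

gcd(117, 27):
  117 = 4·27 + 9
  27 = 3·9
so gcd(117, 27) = 9.
Back-substitute for Bézout coefficients:
  9 = 117 - 4·27
  ... = 117·(1) + 27·(-4)
Scale by 833: one solution is (833, -3332). Reduce u mod 3: (2, 269).
General: u = 2 + 3t, v = 269 - 13t.
u ≥ 0 ⇒ t ≥ 0; v ≥ 0 ⇒ t ≤ 20. So t ∈ [0, 20]: 21 solutions.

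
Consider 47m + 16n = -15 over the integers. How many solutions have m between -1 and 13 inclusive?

1

gcd(47, 16):
  47 = 2×16 + 15
  16 = 1×15 + 1
  15 = 15×1
so gcd(47, 16) = 1.
Back-substitute for Bézout coefficients:
  1 = 16 - 1×15
  ... = 47×(-1) + 16×(3)
Scale by -15: particular solution (15, -45); reduce m mod 16: (15, -45).
General solution: m = 15 + 16t, n = -45 - 47t for integer t.
-1 ≤ 15 + 16t ≤ 13 gives t ∈ [-1, -1], which is 1 value.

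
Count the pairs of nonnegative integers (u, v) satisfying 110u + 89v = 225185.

23

gcd(110, 89) = 1  (110 = 1·89 + 21, 89 = 4·21 + 5, 21 = 4·5 + 1, 5 = 5·1).
Back-substituting, 110·(17) + 89·(-21) = 1.
Scale by 225185: one solution is (3828145, -4728885). Reduce u mod 89: (77, 2435).
General: u = 77 + 89t, v = 2435 - 110t.
u ≥ 0 ⇒ t ≥ 0; v ≥ 0 ⇒ t ≤ 22. So t ∈ [0, 22]: 23 solutions.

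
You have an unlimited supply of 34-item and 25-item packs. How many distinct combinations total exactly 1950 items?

Need nonnegative integers with 34j + 25k = 1950.
gcd(34, 25) = 1, and 34·(-11) + 25·(15) = 1.
So (j₀, k₀) = (-21450, 29250); general j = -21450 + 25t, k = 29250 - 34t.
j ≥ 0 ⇒ t ≥ 858; k ≥ 0 ⇒ t ≤ 860. That's 3 values of t.

3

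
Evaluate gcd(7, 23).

1

gcd(23, 7) = 1  (23 = 3*7 + 2, 7 = 3*2 + 1, 2 = 2*1).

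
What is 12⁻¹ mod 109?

gcd(109, 12) = 1.
By Bézout, 12·(-9) + 109·(1) = 1.
So 12·-9 ≡ 1 (mod 109), and -9 mod 109 = 100.

100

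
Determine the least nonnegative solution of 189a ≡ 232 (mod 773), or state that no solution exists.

582

gcd(773, 189) = 1.
1 divides 232, so solutions exist.
By Bézout, 189×(-364) + 773×(89) = 1.
So 189×(-364) ≡ 1 (mod 773); multiply by 232: a ≡ -84448 (mod 773).
Smallest nonnegative: a = -84448 mod 773 = 582.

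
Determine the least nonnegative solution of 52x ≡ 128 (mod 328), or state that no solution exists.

gcd(328, 52) = 4  (328 = 6*52 + 16, 52 = 3*16 + 4, 16 = 4*4).
4 divides 128, so solutions exist.
Back-substituting, 52*(19) + 328*(-3) = 4.
So 52*(19) ≡ 4 (mod 328); multiply by 32: x ≡ 608 (mod 82).
Smallest nonnegative: x = 608 mod 82 = 34.

34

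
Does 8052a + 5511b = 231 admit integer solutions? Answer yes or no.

gcd(8052, 5511) = 33  (8052 = 1×5511 + 2541, 5511 = 2×2541 + 429, 2541 = 5×429 + 396, 429 = 1×396 + 33, 396 = 12×33).
33 divides 231, so integer solutions exist.

yes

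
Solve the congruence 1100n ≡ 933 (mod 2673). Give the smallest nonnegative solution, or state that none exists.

no solution

gcd(2673, 1100):
  2673 = 2×1100 + 473
  1100 = 2×473 + 154
  473 = 3×154 + 11
  154 = 14×11
so gcd(2673, 1100) = 11.
11 does not divide 933, so the congruence has no solution.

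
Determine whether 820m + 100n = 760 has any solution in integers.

gcd(820, 100) = 20  (820 = 8·100 + 20, 100 = 5·20).
20 divides 760, so integer solutions exist.

yes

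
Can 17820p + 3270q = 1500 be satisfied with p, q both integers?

yes

gcd(17820, 3270) = 30.
30 divides 1500, so integer solutions exist.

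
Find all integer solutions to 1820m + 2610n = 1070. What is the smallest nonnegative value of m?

220

gcd(2610, 1820) = 10.
10 divides 1070, so solutions exist.
By Bézout, 1820*(-76) + 2610*(53) = 10.
Scale by 1070/10 = 107: (m₀, n₀) = (-8132, 5671).
General solution: m = -8132 + 261t, n = 5671 - 182t for integer t.
m ≥ 0: smallest is -8132 mod 261 = 220 (at t = 32), with n = -153.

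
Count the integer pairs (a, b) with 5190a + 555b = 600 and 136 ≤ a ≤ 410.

gcd(5190, 555):
  5190 = 9×555 + 195
  555 = 2×195 + 165
  195 = 1×165 + 30
  165 = 5×30 + 15
  30 = 2×15
so gcd(5190, 555) = 15.
Back-substitute for Bézout coefficients:
  15 = 165 - 5×30
  ... = 5190×(-17) + 555×(159)
Scale by 40: particular solution (-680, 6360); reduce a mod 37: (23, -214).
General solution: a = 23 + 37t, b = -214 - 346t for integer t.
136 ≤ 23 + 37t ≤ 410 gives t ∈ [4, 10], which is 7 values.

7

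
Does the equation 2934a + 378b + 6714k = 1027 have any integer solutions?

gcd(2934, 378) = 18  (2934 = 7×378 + 288, 378 = 1×288 + 90, 288 = 3×90 + 18, 90 = 5×18).
gcd(18, 6714) = 18.
18 does not divide 1027 (remainder 1), so no integer solutions.

no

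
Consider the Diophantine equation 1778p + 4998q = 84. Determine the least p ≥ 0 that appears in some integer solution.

gcd(4998, 1778) = 14  (4998 = 2*1778 + 1442, 1778 = 1*1442 + 336, 1442 = 4*336 + 98, 336 = 3*98 + 42, 98 = 2*42 + 14, 42 = 3*14).
14 divides 84, so solutions exist.
Back-substituting, 1778*(-104) + 4998*(37) = 14.
Scale by 84/14 = 6: (p₀, q₀) = (-624, 222).
General solution: p = -624 + 357t, q = 222 - 127t for integer t.
p ≥ 0: smallest is -624 mod 357 = 90 (at t = 2), with q = -32.

90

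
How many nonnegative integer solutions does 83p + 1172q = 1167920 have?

12

gcd(1172, 83):
  1172 = 14×83 + 10
  83 = 8×10 + 3
  10 = 3×3 + 1
  3 = 3×1
so gcd(1172, 83) = 1.
Back-substitute for Bézout coefficients:
  1 = 10 - 3×3
  ... = 83×(-353) + 1172×(25)
Scale by 1167920: one solution is (-412275760, 29198000). Reduce p mod 1172: (1024, 924).
General: p = 1024 + 1172t, q = 924 - 83t.
p ≥ 0 ⇒ t ≥ 0; q ≥ 0 ⇒ t ≤ 11. So t ∈ [0, 11]: 12 solutions.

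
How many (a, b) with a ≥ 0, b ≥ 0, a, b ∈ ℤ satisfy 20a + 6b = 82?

gcd(20, 6) = 2  (20 = 3·6 + 2, 6 = 3·2).
Back-substituting, 20·(1) + 6·(-3) = 2.
Scale by 41: one solution is (41, -123). Reduce a mod 3: (2, 7).
General: a = 2 + 3t, b = 7 - 10t.
a ≥ 0 ⇒ t ≥ 0; b ≥ 0 ⇒ t ≤ 0. So t ∈ [0, 0]: 1 solution.

1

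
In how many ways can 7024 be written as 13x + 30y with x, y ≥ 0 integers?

18

gcd(30, 13):
  30 = 2·13 + 4
  13 = 3·4 + 1
  4 = 4·1
so gcd(30, 13) = 1.
Back-substitute for Bézout coefficients:
  1 = 13 - 3·4
  ... = 13·(7) + 30·(-3)
Scale by 7024: one solution is (49168, -21072). Reduce x mod 30: (28, 222).
General: x = 28 + 30t, y = 222 - 13t.
x ≥ 0 ⇒ t ≥ 0; y ≥ 0 ⇒ t ≤ 17. So t ∈ [0, 17]: 18 solutions.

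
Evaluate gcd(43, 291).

gcd(291, 43) = 1  (291 = 6*43 + 33, 43 = 1*33 + 10, 33 = 3*10 + 3, 10 = 3*3 + 1, 3 = 3*1).

1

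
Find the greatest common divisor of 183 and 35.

gcd(183, 35):
  183 = 5·35 + 8
  35 = 4·8 + 3
  8 = 2·3 + 2
  3 = 1·2 + 1
  2 = 2·1
so gcd(183, 35) = 1.

1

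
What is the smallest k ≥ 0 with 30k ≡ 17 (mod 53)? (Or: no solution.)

20

gcd(53, 30):
  53 = 1·30 + 23
  30 = 1·23 + 7
  23 = 3·7 + 2
  7 = 3·2 + 1
  2 = 2·1
so gcd(53, 30) = 1.
1 divides 17, so solutions exist.
Back-substitute for Bézout coefficients:
  1 = 7 - 3·2
  ... = 30·(23) + 53·(-13)
So 30·(23) ≡ 1 (mod 53); multiply by 17: k ≡ 391 (mod 53).
Smallest nonnegative: k = 391 mod 53 = 20.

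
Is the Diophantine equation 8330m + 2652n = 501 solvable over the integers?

no

gcd(8330, 2652) = 34  (8330 = 3·2652 + 374, 2652 = 7·374 + 34, 374 = 11·34).
34 does not divide 501 (remainder 25), so no integer solutions.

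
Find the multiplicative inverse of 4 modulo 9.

7

gcd(9, 4) = 1.
By Bézout, 4*(-2) + 9*(1) = 1.
So 4*-2 ≡ 1 (mod 9), and -2 mod 9 = 7.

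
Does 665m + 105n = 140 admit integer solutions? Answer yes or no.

yes

gcd(665, 105):
  665 = 6*105 + 35
  105 = 3*35
so gcd(665, 105) = 35.
35 divides 140, so integer solutions exist.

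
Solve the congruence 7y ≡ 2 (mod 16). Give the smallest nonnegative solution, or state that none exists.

gcd(16, 7):
  16 = 2×7 + 2
  7 = 3×2 + 1
  2 = 2×1
so gcd(16, 7) = 1.
1 divides 2, so solutions exist.
Back-substitute for Bézout coefficients:
  1 = 7 - 3×2
  ... = 7×(7) + 16×(-3)
So 7×(7) ≡ 1 (mod 16); multiply by 2: y ≡ 14 (mod 16).
Smallest nonnegative: y = 14 mod 16 = 14.

14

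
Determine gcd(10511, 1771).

23

gcd(10511, 1771):
  10511 = 5·1771 + 1656
  1771 = 1·1656 + 115
  1656 = 14·115 + 46
  115 = 2·46 + 23
  46 = 2·23
so gcd(10511, 1771) = 23.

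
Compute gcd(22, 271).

1

gcd(271, 22) = 1  (271 = 12·22 + 7, 22 = 3·7 + 1, 7 = 7·1).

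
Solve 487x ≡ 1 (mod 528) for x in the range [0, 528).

103

gcd(528, 487) = 1.
By Bézout, 487·(103) + 528·(-95) = 1.
So 487·103 ≡ 1 (mod 528), and 103 mod 528 = 103.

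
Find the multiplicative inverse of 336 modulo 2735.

gcd(2735, 336):
  2735 = 8·336 + 47
  336 = 7·47 + 7
  47 = 6·7 + 5
  7 = 1·5 + 2
  5 = 2·2 + 1
  2 = 2·1
so gcd(2735, 336) = 1.
Back-substitute for Bézout coefficients:
  1 = 5 - 2·2
  ... = 336·(-1164) + 2735·(143)
So 336·-1164 ≡ 1 (mod 2735), and -1164 mod 2735 = 1571.

1571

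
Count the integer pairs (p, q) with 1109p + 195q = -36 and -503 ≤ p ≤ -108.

2

gcd(1109, 195) = 1.
By Bézout, 1109×(-16) + 195×(91) = 1.
Particular solution: (186, -1058).
General solution: p = 186 + 195t, q = -1058 - 1109t for integer t.
-503 ≤ 186 + 195t ≤ -108 gives t ∈ [-3, -2], which is 2 values.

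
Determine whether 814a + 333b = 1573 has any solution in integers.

no

gcd(814, 333) = 37  (814 = 2×333 + 148, 333 = 2×148 + 37, 148 = 4×37).
37 does not divide 1573 (remainder 19), so no integer solutions.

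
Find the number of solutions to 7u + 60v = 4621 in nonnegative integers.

11

gcd(60, 7):
  60 = 8·7 + 4
  7 = 1·4 + 3
  4 = 1·3 + 1
  3 = 3·1
so gcd(60, 7) = 1.
Back-substitute for Bézout coefficients:
  1 = 4 - 1·3
  ... = 7·(-17) + 60·(2)
Scale by 4621: one solution is (-78557, 9242). Reduce u mod 60: (43, 72).
General: u = 43 + 60t, v = 72 - 7t.
u ≥ 0 ⇒ t ≥ 0; v ≥ 0 ⇒ t ≤ 10. So t ∈ [0, 10]: 11 solutions.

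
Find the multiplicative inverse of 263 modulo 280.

247

gcd(280, 263) = 1  (280 = 1*263 + 17, 263 = 15*17 + 8, 17 = 2*8 + 1, 8 = 8*1).
Back-substituting, 263*(-33) + 280*(31) = 1.
So 263*-33 ≡ 1 (mod 280), and -33 mod 280 = 247.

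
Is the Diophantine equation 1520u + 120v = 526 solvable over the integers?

gcd(1520, 120):
  1520 = 12×120 + 80
  120 = 1×80 + 40
  80 = 2×40
so gcd(1520, 120) = 40.
40 does not divide 526 (remainder 6), so no integer solutions.

no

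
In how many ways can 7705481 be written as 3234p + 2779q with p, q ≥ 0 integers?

gcd(3234, 2779) = 7.
By Bézout, 3234×(-171) + 2779×(199) = 7.
One solution: (84, 2675).
General: p = 84 + 397t, q = 2675 - 462t.
p ≥ 0 ⇒ t ≥ 0; q ≥ 0 ⇒ t ≤ 5. So t ∈ [0, 5]: 6 solutions.

6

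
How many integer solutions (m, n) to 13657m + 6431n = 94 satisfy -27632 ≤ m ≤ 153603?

gcd(13657, 6431):
  13657 = 2×6431 + 795
  6431 = 8×795 + 71
  795 = 11×71 + 14
  71 = 5×14 + 1
  14 = 14×1
so gcd(13657, 6431) = 1.
Back-substitute for Bézout coefficients:
  1 = 71 - 5×14
  ... = 13657×(-453) + 6431×(962)
Scale by 94: particular solution (-42582, 90428); reduce m mod 6431: (2435, -5171).
General solution: m = 2435 + 6431t, n = -5171 - 13657t for integer t.
-27632 ≤ 2435 + 6431t ≤ 153603 gives t ∈ [-4, 23], which is 28 values.

28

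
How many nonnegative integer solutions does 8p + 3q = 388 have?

16

gcd(8, 3) = 1  (8 = 2×3 + 2, 3 = 1×2 + 1, 2 = 2×1).
Back-substituting, 8×(-1) + 3×(3) = 1.
Scale by 388: one solution is (-388, 1164). Reduce p mod 3: (2, 124).
General: p = 2 + 3t, q = 124 - 8t.
p ≥ 0 ⇒ t ≥ 0; q ≥ 0 ⇒ t ≤ 15. So t ∈ [0, 15]: 16 solutions.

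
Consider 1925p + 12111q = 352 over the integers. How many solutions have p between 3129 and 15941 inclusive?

gcd(12111, 1925) = 11.
By Bézout, 1925*(151) + 12111*(-24) = 11.
Particular solution: (428, -68).
General solution: p = 428 + 1101t, q = -68 - 175t for integer t.
3129 ≤ 428 + 1101t ≤ 15941 gives t ∈ [3, 14], which is 12 values.

12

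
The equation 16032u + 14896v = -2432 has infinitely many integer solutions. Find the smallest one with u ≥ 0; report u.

247

gcd(16032, 14896):
  16032 = 1*14896 + 1136
  14896 = 13*1136 + 128
  1136 = 8*128 + 112
  128 = 1*112 + 16
  112 = 7*16
so gcd(16032, 14896) = 16.
16 divides -2432, so solutions exist.
Back-substitute for Bézout coefficients:
  16 = 128 - 1*112
  ... = 16032*(-118) + 14896*(127)
Scale by -2432/16 = -152: (u₀, v₀) = (17936, -19304).
General solution: u = 17936 + 931t, v = -19304 - 1002t for integer t.
u ≥ 0: smallest is 17936 mod 931 = 247 (at t = -19), with v = -266.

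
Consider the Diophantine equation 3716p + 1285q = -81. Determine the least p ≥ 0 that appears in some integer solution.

999

gcd(3716, 1285) = 1.
1 divides -81, so solutions exist.
By Bézout, 3716×(416) + 1285×(-1203) = 1.
Scale by -81/1 = -81: (p₀, q₀) = (-33696, 97443).
General solution: p = -33696 + 1285t, q = 97443 - 3716t for integer t.
p ≥ 0: smallest is -33696 mod 1285 = 999 (at t = 27), with q = -2889.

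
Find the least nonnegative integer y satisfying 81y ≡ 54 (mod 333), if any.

13

gcd(333, 81) = 9  (333 = 4·81 + 9, 81 = 9·9).
9 divides 54, so solutions exist.
Back-substituting, 81·(-4) + 333·(1) = 9.
So 81·(-4) ≡ 9 (mod 333); multiply by 6: y ≡ -24 (mod 37).
Smallest nonnegative: y = -24 mod 37 = 13.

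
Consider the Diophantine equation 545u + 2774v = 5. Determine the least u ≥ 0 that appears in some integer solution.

gcd(2774, 545) = 1  (2774 = 5*545 + 49, 545 = 11*49 + 6, 49 = 8*6 + 1, 6 = 6*1).
1 divides 5, so solutions exist.
Back-substituting, 545*(-453) + 2774*(89) = 1.
Scale by 5/1 = 5: (u₀, v₀) = (-2265, 445).
General solution: u = -2265 + 2774t, v = 445 - 545t for integer t.
u ≥ 0: smallest is -2265 mod 2774 = 509 (at t = 1), with v = -100.

509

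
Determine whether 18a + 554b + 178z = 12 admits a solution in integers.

yes

gcd(554, 18) = 2.
gcd(2, 178) = 2.
2 divides 12, so integer solutions exist.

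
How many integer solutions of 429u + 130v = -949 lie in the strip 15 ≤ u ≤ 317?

30

gcd(429, 130) = 13  (429 = 3*130 + 39, 130 = 3*39 + 13, 39 = 3*13).
Back-substituting, 429*(-3) + 130*(10) = 13.
Scale by -73: particular solution (219, -730); reduce u mod 10: (9, -37).
General solution: u = 9 + 10t, v = -37 - 33t for integer t.
15 ≤ 9 + 10t ≤ 317 gives t ∈ [1, 30], which is 30 values.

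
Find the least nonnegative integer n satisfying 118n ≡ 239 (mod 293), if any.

gcd(293, 118) = 1  (293 = 2·118 + 57, 118 = 2·57 + 4, 57 = 14·4 + 1, 4 = 4·1).
1 divides 239, so solutions exist.
Back-substituting, 118·(-72) + 293·(29) = 1.
So 118·(-72) ≡ 1 (mod 293); multiply by 239: n ≡ -17208 (mod 293).
Smallest nonnegative: n = -17208 mod 293 = 79.

79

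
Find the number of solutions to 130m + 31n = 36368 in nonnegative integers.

gcd(130, 31) = 1.
By Bézout, 130·(-5) + 31·(21) = 1.
One solution: (6, 1148).
General: m = 6 + 31t, n = 1148 - 130t.
m ≥ 0 ⇒ t ≥ 0; n ≥ 0 ⇒ t ≤ 8. So t ∈ [0, 8]: 9 solutions.

9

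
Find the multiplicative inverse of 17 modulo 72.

gcd(72, 17) = 1.
By Bézout, 17×(17) + 72×(-4) = 1.
So 17×17 ≡ 1 (mod 72), and 17 mod 72 = 17.

17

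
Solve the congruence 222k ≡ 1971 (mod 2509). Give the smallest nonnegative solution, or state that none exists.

gcd(2509, 222):
  2509 = 11·222 + 67
  222 = 3·67 + 21
  67 = 3·21 + 4
  21 = 5·4 + 1
  4 = 4·1
so gcd(2509, 222) = 1.
1 divides 1971, so solutions exist.
Back-substitute for Bézout coefficients:
  1 = 21 - 5·4
  ... = 222·(599) + 2509·(-53)
So 222·(599) ≡ 1 (mod 2509); multiply by 1971: k ≡ 1180629 (mod 2509).
Smallest nonnegative: k = 1180629 mod 2509 = 1399.

1399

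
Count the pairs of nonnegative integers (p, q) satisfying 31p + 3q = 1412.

15

gcd(31, 3) = 1.
By Bézout, 31×(1) + 3×(-10) = 1.
One solution: (2, 450).
General: p = 2 + 3t, q = 450 - 31t.
p ≥ 0 ⇒ t ≥ 0; q ≥ 0 ⇒ t ≤ 14. So t ∈ [0, 14]: 15 solutions.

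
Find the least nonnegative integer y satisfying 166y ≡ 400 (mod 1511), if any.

1477

gcd(1511, 166) = 1.
1 divides 400, so solutions exist.
By Bézout, 166×(355) + 1511×(-39) = 1.
So 166×(355) ≡ 1 (mod 1511); multiply by 400: y ≡ 142000 (mod 1511).
Smallest nonnegative: y = 142000 mod 1511 = 1477.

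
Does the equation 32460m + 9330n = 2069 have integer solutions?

no

gcd(32460, 9330) = 30  (32460 = 3·9330 + 4470, 9330 = 2·4470 + 390, 4470 = 11·390 + 180, 390 = 2·180 + 30, 180 = 6·30).
30 does not divide 2069 (remainder 29), so no integer solutions.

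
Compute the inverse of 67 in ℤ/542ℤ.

89

gcd(542, 67) = 1  (542 = 8*67 + 6, 67 = 11*6 + 1, 6 = 6*1).
Back-substituting, 67*(89) + 542*(-11) = 1.
So 67*89 ≡ 1 (mod 542), and 89 mod 542 = 89.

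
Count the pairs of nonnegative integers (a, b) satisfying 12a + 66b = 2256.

gcd(66, 12) = 6  (66 = 5×12 + 6, 12 = 2×6).
Back-substituting, 12×(-5) + 66×(1) = 6.
Scale by 376: one solution is (-1880, 376). Reduce a mod 11: (1, 34).
General: a = 1 + 11t, b = 34 - 2t.
a ≥ 0 ⇒ t ≥ 0; b ≥ 0 ⇒ t ≤ 17. So t ∈ [0, 17]: 18 solutions.

18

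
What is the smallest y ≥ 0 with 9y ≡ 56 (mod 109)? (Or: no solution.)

gcd(109, 9):
  109 = 12×9 + 1
  9 = 9×1
so gcd(109, 9) = 1.
1 divides 56, so solutions exist.
Back-substitute for Bézout coefficients:
  1 = 109 - 12×9
  ... = 9×(-12) + 109×(1)
So 9×(-12) ≡ 1 (mod 109); multiply by 56: y ≡ -672 (mod 109).
Smallest nonnegative: y = -672 mod 109 = 91.

91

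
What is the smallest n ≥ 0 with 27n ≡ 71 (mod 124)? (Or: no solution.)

21

gcd(124, 27) = 1  (124 = 4×27 + 16, 27 = 1×16 + 11, 16 = 1×11 + 5, 11 = 2×5 + 1, 5 = 5×1).
1 divides 71, so solutions exist.
Back-substituting, 27×(23) + 124×(-5) = 1.
So 27×(23) ≡ 1 (mod 124); multiply by 71: n ≡ 1633 (mod 124).
Smallest nonnegative: n = 1633 mod 124 = 21.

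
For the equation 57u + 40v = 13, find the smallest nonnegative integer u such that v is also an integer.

gcd(57, 40):
  57 = 1·40 + 17
  40 = 2·17 + 6
  17 = 2·6 + 5
  6 = 1·5 + 1
  5 = 5·1
so gcd(57, 40) = 1.
1 divides 13, so solutions exist.
Back-substitute for Bézout coefficients:
  1 = 6 - 1·5
  ... = 57·(-7) + 40·(10)
Scale by 13/1 = 13: (u₀, v₀) = (-91, 130).
General solution: u = -91 + 40t, v = 130 - 57t for integer t.
u ≥ 0: smallest is -91 mod 40 = 29 (at t = 3), with v = -41.

29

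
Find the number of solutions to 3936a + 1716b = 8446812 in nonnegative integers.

gcd(3936, 1716) = 12  (3936 = 2×1716 + 504, 1716 = 3×504 + 204, 504 = 2×204 + 96, 204 = 2×96 + 12, 96 = 8×12).
Back-substituting, 3936×(-17) + 1716×(39) = 12.
Scale by 703901: one solution is (-11966317, 27452139). Reduce a mod 143: (66, 4771).
General: a = 66 + 143t, b = 4771 - 328t.
a ≥ 0 ⇒ t ≥ 0; b ≥ 0 ⇒ t ≤ 14. So t ∈ [0, 14]: 15 solutions.

15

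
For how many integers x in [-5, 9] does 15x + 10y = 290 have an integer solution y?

7

gcd(15, 10):
  15 = 1*10 + 5
  10 = 2*5
so gcd(15, 10) = 5.
Back-substitute for Bézout coefficients:
  5 = 15 - 1*10
  ... = 15*(1) + 10*(-1)
Scale by 58: particular solution (58, -58); reduce x mod 2: (0, 29).
General solution: x = 0 + 2t, y = 29 - 3t for integer t.
-5 ≤ 0 + 2t ≤ 9 gives t ∈ [-2, 4], which is 7 values.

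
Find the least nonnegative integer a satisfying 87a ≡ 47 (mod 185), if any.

126

gcd(185, 87) = 1.
1 divides 47, so solutions exist.
By Bézout, 87*(-17) + 185*(8) = 1.
So 87*(-17) ≡ 1 (mod 185); multiply by 47: a ≡ -799 (mod 185).
Smallest nonnegative: a = -799 mod 185 = 126.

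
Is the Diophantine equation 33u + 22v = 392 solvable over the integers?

no

gcd(33, 22):
  33 = 1×22 + 11
  22 = 2×11
so gcd(33, 22) = 11.
11 does not divide 392 (remainder 7), so no integer solutions.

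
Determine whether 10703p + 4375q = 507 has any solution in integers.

no

gcd(10703, 4375) = 7.
7 does not divide 507 (remainder 3), so no integer solutions.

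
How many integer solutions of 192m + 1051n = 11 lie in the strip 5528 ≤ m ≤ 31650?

25

gcd(1051, 192) = 1.
By Bézout, 192*(-104) + 1051*(19) = 1.
Particular solution: (958, -175).
General solution: m = 958 + 1051t, n = -175 - 192t for integer t.
5528 ≤ 958 + 1051t ≤ 31650 gives t ∈ [5, 29], which is 25 values.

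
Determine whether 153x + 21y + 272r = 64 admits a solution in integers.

yes

gcd(153, 21) = 3  (153 = 7·21 + 6, 21 = 3·6 + 3, 6 = 2·3).
gcd(3, 272) = 1.
1 divides 64, so integer solutions exist.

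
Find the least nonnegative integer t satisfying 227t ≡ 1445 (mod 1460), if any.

gcd(1460, 227) = 1  (1460 = 6×227 + 98, 227 = 2×98 + 31, 98 = 3×31 + 5, 31 = 6×5 + 1, 5 = 5×1).
1 divides 1445, so solutions exist.
Back-substituting, 227×(283) + 1460×(-44) = 1.
So 227×(283) ≡ 1 (mod 1460); multiply by 1445: t ≡ 408935 (mod 1460).
Smallest nonnegative: t = 408935 mod 1460 = 135.

135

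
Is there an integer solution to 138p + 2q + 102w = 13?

gcd(138, 2):
  138 = 69·2
so gcd(138, 2) = 2.
gcd(2, 102) = 2.
2 does not divide 13 (remainder 1), so no integer solutions.

no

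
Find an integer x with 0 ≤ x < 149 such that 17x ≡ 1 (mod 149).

114

gcd(149, 17):
  149 = 8*17 + 13
  17 = 1*13 + 4
  13 = 3*4 + 1
  4 = 4*1
so gcd(149, 17) = 1.
Back-substitute for Bézout coefficients:
  1 = 13 - 3*4
  ... = 17*(-35) + 149*(4)
So 17*-35 ≡ 1 (mod 149), and -35 mod 149 = 114.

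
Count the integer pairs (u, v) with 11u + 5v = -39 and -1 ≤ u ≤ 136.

gcd(11, 5) = 1.
By Bézout, 11·(1) + 5·(-2) = 1.
Particular solution: (1, -10).
General solution: u = 1 + 5t, v = -10 - 11t for integer t.
-1 ≤ 1 + 5t ≤ 136 gives t ∈ [0, 27], which is 28 values.

28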